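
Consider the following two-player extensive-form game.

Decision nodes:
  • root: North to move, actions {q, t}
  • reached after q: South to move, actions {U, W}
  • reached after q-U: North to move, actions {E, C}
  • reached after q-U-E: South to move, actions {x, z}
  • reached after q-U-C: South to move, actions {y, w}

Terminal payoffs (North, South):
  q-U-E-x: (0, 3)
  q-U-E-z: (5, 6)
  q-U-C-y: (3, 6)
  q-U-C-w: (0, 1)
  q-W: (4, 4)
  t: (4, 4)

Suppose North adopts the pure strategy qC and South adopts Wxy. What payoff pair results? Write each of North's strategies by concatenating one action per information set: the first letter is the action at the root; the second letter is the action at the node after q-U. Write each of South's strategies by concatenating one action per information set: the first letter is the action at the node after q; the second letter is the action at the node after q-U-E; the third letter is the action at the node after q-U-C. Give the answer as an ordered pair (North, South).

(4, 4)

Trace the play path from the root:
  North plays q
  South plays W at [q]
→ terminal payoff (4, 4).
(North's choice at the node after q-U is never reached on this path, so it doesn't affect the outcome.)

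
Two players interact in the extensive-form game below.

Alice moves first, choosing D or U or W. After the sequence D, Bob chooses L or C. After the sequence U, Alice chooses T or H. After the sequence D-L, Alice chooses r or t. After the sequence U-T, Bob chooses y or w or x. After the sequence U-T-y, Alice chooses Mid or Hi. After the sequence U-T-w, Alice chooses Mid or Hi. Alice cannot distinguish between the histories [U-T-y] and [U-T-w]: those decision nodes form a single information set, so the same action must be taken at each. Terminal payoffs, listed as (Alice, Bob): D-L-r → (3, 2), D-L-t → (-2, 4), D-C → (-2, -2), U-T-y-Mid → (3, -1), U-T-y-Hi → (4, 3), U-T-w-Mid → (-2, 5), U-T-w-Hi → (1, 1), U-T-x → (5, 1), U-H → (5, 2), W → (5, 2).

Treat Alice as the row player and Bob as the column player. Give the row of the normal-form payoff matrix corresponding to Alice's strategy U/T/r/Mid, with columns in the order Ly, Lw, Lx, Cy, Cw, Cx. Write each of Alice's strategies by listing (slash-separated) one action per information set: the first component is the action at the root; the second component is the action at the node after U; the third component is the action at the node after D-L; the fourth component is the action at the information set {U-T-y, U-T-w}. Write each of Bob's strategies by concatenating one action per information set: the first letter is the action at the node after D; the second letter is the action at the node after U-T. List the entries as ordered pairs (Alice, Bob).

(3,-1) (-2,5) (5,1) (3,-1) (-2,5) (5,1)

vs Ly: Alice plays U → Alice plays T at [U] → Bob plays y at [U-T] → Alice plays Mid at [U-T-y] → (3, -1)
vs Lw: Alice plays U → Alice plays T at [U] → Bob plays w at [U-T] → Alice plays Mid at [U-T-w] → (-2, 5)
vs Lx: Alice plays U → Alice plays T at [U] → Bob plays x at [U-T] → (5, 1)
vs Cy: Alice plays U → Alice plays T at [U] → Bob plays y at [U-T] → Alice plays Mid at [U-T-y] → (3, -1)
vs Cw: Alice plays U → Alice plays T at [U] → Bob plays w at [U-T] → Alice plays Mid at [U-T-w] → (-2, 5)
vs Cx: Alice plays U → Alice plays T at [U] → Bob plays x at [U-T] → (5, 1)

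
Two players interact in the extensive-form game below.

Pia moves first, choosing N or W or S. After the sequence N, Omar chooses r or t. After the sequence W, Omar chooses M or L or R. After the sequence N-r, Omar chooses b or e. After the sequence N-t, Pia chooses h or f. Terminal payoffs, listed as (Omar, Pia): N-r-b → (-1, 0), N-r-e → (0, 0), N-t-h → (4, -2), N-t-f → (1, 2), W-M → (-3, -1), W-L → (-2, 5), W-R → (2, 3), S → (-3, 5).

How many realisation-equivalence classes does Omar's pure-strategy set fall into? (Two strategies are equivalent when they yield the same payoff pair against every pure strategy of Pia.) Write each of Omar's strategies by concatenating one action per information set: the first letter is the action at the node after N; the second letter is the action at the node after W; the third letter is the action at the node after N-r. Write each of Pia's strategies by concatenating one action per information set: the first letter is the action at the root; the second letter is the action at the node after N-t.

9

Omar has 12 pure strategies: rMb, rMe, rLb, rLe, rRb, rRe, tMb, tMe, tLb, tLe, tRb, tRe. Columns: Nh, Nf, Wh, Wf, Sh, Sf.
{rMb} → row (-1,0) (-1,0) (-3,-1) (-3,-1) (-3,5) (-3,5)
{rMe} → row (0,0) (0,0) (-3,-1) (-3,-1) (-3,5) (-3,5)
{rLb} → row (-1,0) (-1,0) (-2,5) (-2,5) (-3,5) (-3,5)
{rLe} → row (0,0) (0,0) (-2,5) (-2,5) (-3,5) (-3,5)
{rRb} → row (-1,0) (-1,0) (2,3) (2,3) (-3,5) (-3,5)
{rRe} → row (0,0) (0,0) (2,3) (2,3) (-3,5) (-3,5)
{tMb, tMe} → row (4,-2) (1,2) (-3,-1) (-3,-1) (-3,5) (-3,5)
{tLb, tLe} → row (4,-2) (1,2) (-2,5) (-2,5) (-3,5) (-3,5)
{tRb, tRe} → row (4,-2) (1,2) (2,3) (2,3) (-3,5) (-3,5)
That's 9 distinct rows out of 12 strategies.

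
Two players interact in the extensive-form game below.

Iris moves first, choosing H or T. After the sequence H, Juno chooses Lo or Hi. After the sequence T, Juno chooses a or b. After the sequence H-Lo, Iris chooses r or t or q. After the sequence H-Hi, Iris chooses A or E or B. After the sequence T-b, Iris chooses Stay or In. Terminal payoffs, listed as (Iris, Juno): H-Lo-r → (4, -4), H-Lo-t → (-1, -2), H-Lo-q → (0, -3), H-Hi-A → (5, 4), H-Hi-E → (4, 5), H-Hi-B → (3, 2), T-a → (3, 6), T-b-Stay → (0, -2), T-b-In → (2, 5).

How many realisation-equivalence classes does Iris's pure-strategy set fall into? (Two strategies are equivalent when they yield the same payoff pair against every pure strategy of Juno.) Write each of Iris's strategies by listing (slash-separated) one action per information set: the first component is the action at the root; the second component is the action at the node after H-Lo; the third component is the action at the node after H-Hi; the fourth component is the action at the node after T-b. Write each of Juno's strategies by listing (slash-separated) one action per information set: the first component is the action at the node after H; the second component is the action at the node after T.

Iris has 36 pure strategies: H/r/A/Stay, H/r/A/In, H/r/E/Stay, H/r/E/In, H/r/B/Stay, H/r/B/In, H/t/A/Stay, H/t/A/In, H/t/E/Stay, H/t/E/In, H/t/B/Stay, H/t/B/In, H/q/A/Stay, H/q/A/In, H/q/E/Stay, H/q/E/In, H/q/B/Stay, H/q/B/In, T/r/A/Stay, T/r/A/In, T/r/E/Stay, T/r/E/In, T/r/B/Stay, T/r/B/In, T/t/A/Stay, T/t/A/In, T/t/E/Stay, T/t/E/In, T/t/B/Stay, T/t/B/In, T/q/A/Stay, T/q/A/In, T/q/E/Stay, T/q/E/In, T/q/B/Stay, T/q/B/In. Columns: Lo/a, Lo/b, Hi/a, Hi/b.
{H/r/A/Stay, H/r/A/In} → row (4,-4) (4,-4) (5,4) (5,4)
{H/r/E/Stay, H/r/E/In} → row (4,-4) (4,-4) (4,5) (4,5)
{H/r/B/Stay, H/r/B/In} → row (4,-4) (4,-4) (3,2) (3,2)
{H/t/A/Stay, H/t/A/In} → row (-1,-2) (-1,-2) (5,4) (5,4)
{H/t/E/Stay, H/t/E/In} → row (-1,-2) (-1,-2) (4,5) (4,5)
{H/t/B/Stay, H/t/B/In} → row (-1,-2) (-1,-2) (3,2) (3,2)
{H/q/A/Stay, H/q/A/In} → row (0,-3) (0,-3) (5,4) (5,4)
{H/q/E/Stay, H/q/E/In} → row (0,-3) (0,-3) (4,5) (4,5)
{H/q/B/Stay, H/q/B/In} → row (0,-3) (0,-3) (3,2) (3,2)
{T/r/A/Stay, T/r/E/Stay, T/r/B/Stay, T/t/A/Stay, T/t/E/Stay, T/t/B/Stay, T/q/A/Stay, T/q/E/Stay, T/q/B/Stay} → row (3,6) (0,-2) (3,6) (0,-2)
{T/r/A/In, T/r/E/In, T/r/B/In, T/t/A/In, T/t/E/In, T/t/B/In, T/q/A/In, T/q/E/In, T/q/B/In} → row (3,6) (2,5) (3,6) (2,5)
That's 11 distinct rows out of 36 strategies.

11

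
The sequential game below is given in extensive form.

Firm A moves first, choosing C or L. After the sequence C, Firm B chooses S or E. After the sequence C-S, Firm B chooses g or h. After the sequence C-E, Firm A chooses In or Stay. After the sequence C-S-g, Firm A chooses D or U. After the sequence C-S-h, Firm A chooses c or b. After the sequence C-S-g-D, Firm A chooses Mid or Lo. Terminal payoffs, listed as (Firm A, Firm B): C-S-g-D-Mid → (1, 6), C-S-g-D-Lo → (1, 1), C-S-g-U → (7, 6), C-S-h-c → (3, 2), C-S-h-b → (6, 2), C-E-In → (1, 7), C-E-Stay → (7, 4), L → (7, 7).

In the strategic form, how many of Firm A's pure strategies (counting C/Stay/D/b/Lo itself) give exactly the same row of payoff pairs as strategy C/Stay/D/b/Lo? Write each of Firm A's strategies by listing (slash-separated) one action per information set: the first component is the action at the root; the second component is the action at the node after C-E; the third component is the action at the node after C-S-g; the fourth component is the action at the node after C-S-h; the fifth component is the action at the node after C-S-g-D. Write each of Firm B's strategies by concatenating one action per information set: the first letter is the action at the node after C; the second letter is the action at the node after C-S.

Row for C/Stay/D/b/Lo (columns Sg, Sh, Eg, Eh): (1,1) (6,2) (7,4) (7,4).
Every one of Firm A's information sets is on the play path for some reply by Firm B when Firm A follows C/Stay/D/b/Lo.
Changing the action at any of them therefore changes at least one column, so only C/Stay/D/b/Lo itself gives this row.

1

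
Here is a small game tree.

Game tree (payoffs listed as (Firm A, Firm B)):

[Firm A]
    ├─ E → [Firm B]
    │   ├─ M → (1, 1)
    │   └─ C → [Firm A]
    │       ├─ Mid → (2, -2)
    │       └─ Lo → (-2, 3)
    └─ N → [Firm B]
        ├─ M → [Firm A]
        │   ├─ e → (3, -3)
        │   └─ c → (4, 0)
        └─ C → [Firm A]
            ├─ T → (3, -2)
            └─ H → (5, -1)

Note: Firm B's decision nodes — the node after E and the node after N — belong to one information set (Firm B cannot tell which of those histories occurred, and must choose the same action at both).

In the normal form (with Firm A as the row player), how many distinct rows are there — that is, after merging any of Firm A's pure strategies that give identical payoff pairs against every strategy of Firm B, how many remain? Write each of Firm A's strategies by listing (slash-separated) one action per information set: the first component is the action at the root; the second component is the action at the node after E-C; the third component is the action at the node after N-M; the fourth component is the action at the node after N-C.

6

Firm A has 16 pure strategies: E/Mid/e/T, E/Mid/e/H, E/Mid/c/T, E/Mid/c/H, E/Lo/e/T, E/Lo/e/H, E/Lo/c/T, E/Lo/c/H, N/Mid/e/T, N/Mid/e/H, N/Mid/c/T, N/Mid/c/H, N/Lo/e/T, N/Lo/e/H, N/Lo/c/T, N/Lo/c/H. Columns: M, C.
{E/Mid/e/T, E/Mid/e/H, E/Mid/c/T, E/Mid/c/H} → row (1,1) (2,-2)
{E/Lo/e/T, E/Lo/e/H, E/Lo/c/T, E/Lo/c/H} → row (1,1) (-2,3)
{N/Mid/e/T, N/Lo/e/T} → row (3,-3) (3,-2)
{N/Mid/e/H, N/Lo/e/H} → row (3,-3) (5,-1)
{N/Mid/c/T, N/Lo/c/T} → row (4,0) (3,-2)
{N/Mid/c/H, N/Lo/c/H} → row (4,0) (5,-1)
That's 6 distinct rows out of 16 strategies.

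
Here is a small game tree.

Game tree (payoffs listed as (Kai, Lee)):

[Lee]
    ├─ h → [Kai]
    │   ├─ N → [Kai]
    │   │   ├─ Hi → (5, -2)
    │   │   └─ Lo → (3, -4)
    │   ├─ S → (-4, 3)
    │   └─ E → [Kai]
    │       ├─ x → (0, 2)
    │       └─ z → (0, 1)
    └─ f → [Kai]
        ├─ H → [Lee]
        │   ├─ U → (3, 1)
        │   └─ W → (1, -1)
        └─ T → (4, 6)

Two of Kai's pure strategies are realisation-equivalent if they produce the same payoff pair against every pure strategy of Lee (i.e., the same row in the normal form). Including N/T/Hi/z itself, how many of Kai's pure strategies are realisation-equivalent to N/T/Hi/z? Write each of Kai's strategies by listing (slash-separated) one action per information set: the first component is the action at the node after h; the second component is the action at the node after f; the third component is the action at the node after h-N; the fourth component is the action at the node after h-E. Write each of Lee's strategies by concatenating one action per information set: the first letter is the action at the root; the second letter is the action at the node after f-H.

Row for N/T/Hi/z (columns hU, hW, fU, fW): (5,-2) (5,-2) (4,6) (4,6).
Under N/T/Hi/z, Kai's choice at the node after h-E can never be reached regardless of what Lee does, so varying those choices leaves every outcome unchanged.
Holding the reachable choices fixed and varying the unreachable one freely already gives 2 equivalent strategies.
No other strategy reproduces this row, so those 2 are the full class: N/T/Hi/x, N/T/Hi/z.

2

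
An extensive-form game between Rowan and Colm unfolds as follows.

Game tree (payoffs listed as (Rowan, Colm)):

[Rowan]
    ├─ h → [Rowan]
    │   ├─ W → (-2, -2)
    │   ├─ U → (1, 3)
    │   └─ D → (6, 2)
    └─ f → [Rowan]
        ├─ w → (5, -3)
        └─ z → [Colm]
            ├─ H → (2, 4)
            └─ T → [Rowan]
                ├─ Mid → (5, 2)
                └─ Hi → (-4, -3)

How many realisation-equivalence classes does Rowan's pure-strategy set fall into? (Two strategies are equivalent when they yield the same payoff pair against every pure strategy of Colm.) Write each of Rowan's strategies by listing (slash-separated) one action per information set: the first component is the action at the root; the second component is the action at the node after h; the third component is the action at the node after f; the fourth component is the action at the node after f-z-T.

Rowan has 24 pure strategies: h/W/w/Mid, h/W/w/Hi, h/W/z/Mid, h/W/z/Hi, h/U/w/Mid, h/U/w/Hi, h/U/z/Mid, h/U/z/Hi, h/D/w/Mid, h/D/w/Hi, h/D/z/Mid, h/D/z/Hi, f/W/w/Mid, f/W/w/Hi, f/W/z/Mid, f/W/z/Hi, f/U/w/Mid, f/U/w/Hi, f/U/z/Mid, f/U/z/Hi, f/D/w/Mid, f/D/w/Hi, f/D/z/Mid, f/D/z/Hi. Columns: H, T.
{h/W/w/Mid, h/W/w/Hi, h/W/z/Mid, h/W/z/Hi} → row (-2,-2) (-2,-2)
{h/U/w/Mid, h/U/w/Hi, h/U/z/Mid, h/U/z/Hi} → row (1,3) (1,3)
{h/D/w/Mid, h/D/w/Hi, h/D/z/Mid, h/D/z/Hi} → row (6,2) (6,2)
{f/W/w/Mid, f/W/w/Hi, f/U/w/Mid, f/U/w/Hi, f/D/w/Mid, f/D/w/Hi} → row (5,-3) (5,-3)
{f/W/z/Mid, f/U/z/Mid, f/D/z/Mid} → row (2,4) (5,2)
{f/W/z/Hi, f/U/z/Hi, f/D/z/Hi} → row (2,4) (-4,-3)
That's 6 distinct rows out of 24 strategies.

6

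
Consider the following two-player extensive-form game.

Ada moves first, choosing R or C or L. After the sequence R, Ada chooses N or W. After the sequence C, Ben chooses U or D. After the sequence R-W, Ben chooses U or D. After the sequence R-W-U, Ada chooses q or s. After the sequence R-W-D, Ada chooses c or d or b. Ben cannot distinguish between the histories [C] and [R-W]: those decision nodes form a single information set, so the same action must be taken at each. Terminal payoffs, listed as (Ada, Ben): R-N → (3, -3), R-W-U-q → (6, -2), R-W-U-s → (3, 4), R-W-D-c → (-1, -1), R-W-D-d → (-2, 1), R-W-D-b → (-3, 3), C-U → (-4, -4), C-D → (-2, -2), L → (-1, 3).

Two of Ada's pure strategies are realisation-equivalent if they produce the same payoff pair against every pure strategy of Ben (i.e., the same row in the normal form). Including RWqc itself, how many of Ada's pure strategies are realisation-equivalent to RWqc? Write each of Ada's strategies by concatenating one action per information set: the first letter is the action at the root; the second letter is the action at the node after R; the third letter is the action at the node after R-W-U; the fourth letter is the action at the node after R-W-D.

Row for RWqc (columns U, D): (6,-2) (-1,-1).
Every one of Ada's information sets is on the play path for some reply by Ben when Ada follows RWqc.
Changing the action at any of them therefore changes at least one column, so only RWqc itself gives this row.

1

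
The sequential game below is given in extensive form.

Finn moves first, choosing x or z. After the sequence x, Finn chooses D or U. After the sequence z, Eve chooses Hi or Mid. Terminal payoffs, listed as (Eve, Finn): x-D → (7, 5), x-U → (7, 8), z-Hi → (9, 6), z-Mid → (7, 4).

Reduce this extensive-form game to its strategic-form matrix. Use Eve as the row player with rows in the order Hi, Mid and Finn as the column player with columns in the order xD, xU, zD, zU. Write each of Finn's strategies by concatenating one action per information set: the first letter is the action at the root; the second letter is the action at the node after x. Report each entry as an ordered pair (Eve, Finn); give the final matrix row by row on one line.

Hi: (7,5) (7,8) (9,6) (9,6) | Mid: (7,5) (7,8) (7,4) (7,4)

Row Hi: xD→(7,5), xU→(7,8), zD→(9,6), zU→(9,6)
Row Mid: xD→(7,5), xU→(7,8), zD→(7,4), zU→(7,4)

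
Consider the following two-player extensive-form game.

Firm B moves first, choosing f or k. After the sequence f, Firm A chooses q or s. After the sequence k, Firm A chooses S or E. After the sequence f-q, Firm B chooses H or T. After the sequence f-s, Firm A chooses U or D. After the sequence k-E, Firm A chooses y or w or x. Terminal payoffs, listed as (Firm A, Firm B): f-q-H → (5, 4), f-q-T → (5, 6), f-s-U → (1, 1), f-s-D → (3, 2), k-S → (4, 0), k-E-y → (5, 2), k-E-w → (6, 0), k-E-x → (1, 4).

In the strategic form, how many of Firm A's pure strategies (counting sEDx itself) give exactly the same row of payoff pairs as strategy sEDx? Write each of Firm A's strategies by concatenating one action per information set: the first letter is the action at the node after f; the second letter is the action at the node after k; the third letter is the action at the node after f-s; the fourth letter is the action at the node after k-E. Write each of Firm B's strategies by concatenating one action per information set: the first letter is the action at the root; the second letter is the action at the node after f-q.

1

Row for sEDx (columns fH, fT, kH, kT): (3,2) (3,2) (1,4) (1,4).
Every one of Firm A's information sets is on the play path for some reply by Firm B when Firm A follows sEDx.
Changing the action at any of them therefore changes at least one column, so only sEDx itself gives this row.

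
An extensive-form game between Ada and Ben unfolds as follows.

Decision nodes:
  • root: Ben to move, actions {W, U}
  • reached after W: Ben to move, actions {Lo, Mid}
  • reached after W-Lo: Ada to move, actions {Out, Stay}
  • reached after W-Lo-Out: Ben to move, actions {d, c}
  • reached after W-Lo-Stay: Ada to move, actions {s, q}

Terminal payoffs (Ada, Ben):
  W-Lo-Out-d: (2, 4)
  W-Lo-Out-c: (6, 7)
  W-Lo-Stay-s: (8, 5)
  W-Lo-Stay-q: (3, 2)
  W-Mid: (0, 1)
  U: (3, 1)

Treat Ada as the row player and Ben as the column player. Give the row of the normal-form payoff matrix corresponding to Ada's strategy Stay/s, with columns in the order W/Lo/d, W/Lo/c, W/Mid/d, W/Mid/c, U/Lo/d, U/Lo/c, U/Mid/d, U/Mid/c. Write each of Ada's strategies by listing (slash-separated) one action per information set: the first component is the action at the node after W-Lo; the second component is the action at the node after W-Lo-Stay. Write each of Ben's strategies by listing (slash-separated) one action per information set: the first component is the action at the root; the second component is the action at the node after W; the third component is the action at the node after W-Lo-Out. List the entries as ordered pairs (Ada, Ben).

vs W/Lo/d: Ben plays W → Ben plays Lo at [W] → Ada plays Stay at [W-Lo] → Ada plays s at [W-Lo-Stay] → (8, 5)
vs W/Lo/c: Ben plays W → Ben plays Lo at [W] → Ada plays Stay at [W-Lo] → Ada plays s at [W-Lo-Stay] → (8, 5)
vs W/Mid/d: Ben plays W → Ben plays Mid at [W] → (0, 1)
vs W/Mid/c: Ben plays W → Ben plays Mid at [W] → (0, 1)
vs U/Lo/d: Ben plays U → (3, 1)
vs U/Lo/c: Ben plays U → (3, 1)
vs U/Mid/d: Ben plays U → (3, 1)
vs U/Mid/c: Ben plays U → (3, 1)

(8,5) (8,5) (0,1) (0,1) (3,1) (3,1) (3,1) (3,1)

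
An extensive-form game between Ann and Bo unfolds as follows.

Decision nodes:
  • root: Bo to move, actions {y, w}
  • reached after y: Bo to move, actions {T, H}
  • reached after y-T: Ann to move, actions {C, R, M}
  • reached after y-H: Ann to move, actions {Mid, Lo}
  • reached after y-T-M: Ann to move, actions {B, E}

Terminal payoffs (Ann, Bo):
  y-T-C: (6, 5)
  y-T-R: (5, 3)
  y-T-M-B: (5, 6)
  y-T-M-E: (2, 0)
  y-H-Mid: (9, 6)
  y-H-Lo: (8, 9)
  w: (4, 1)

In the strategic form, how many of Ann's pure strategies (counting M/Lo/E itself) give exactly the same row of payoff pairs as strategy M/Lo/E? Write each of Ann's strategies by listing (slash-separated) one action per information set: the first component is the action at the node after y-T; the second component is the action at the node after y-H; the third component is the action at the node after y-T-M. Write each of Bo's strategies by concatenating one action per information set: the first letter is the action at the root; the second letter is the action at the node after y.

Row for M/Lo/E (columns yT, yH, wT, wH): (2,0) (8,9) (4,1) (4,1).
Every one of Ann's information sets is on the play path for some reply by Bo when Ann follows M/Lo/E.
Changing the action at any of them therefore changes at least one column, so only M/Lo/E itself gives this row.

1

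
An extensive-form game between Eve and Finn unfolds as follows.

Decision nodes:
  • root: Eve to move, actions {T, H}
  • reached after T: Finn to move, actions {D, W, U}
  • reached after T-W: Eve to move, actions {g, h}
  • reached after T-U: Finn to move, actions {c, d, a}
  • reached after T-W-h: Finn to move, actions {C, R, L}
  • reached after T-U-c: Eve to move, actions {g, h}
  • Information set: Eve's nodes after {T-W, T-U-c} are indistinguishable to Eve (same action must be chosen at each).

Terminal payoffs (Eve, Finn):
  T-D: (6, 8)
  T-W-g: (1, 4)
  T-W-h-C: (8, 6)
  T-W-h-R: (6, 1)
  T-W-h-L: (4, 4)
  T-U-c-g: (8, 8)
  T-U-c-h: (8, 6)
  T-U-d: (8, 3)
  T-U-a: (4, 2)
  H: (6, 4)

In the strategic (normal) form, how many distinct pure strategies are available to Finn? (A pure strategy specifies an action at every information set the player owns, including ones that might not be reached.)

Finn owns the node after T with actions {D, W, U} — three choices.
Finn owns the node after T-U with actions {c, d, a} — three choices.
Finn owns the node after T-W-h with actions {C, R, L} — three choices.
A pure strategy fixes one action at each information set independently, so the count is the product 3 × 3 × 3 = 27.
(For reference, Eve has 4 pure strategies, giving a 27×4 normal-form matrix.)

27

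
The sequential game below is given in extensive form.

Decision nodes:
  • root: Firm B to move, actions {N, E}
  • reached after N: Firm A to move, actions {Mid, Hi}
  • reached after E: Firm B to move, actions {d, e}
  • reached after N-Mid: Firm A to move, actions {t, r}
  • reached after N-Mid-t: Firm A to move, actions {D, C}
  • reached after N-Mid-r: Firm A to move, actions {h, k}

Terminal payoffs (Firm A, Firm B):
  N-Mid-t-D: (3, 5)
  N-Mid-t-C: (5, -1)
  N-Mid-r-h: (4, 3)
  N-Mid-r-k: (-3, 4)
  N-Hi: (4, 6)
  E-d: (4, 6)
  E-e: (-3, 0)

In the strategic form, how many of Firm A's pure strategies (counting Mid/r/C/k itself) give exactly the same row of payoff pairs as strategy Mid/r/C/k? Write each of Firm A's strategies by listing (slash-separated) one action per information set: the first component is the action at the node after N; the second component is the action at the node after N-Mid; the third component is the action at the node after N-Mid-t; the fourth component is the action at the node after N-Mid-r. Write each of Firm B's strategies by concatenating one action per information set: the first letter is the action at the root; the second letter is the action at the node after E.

2

Row for Mid/r/C/k (columns Nd, Ne, Ed, Ee): (-3,4) (-3,4) (4,6) (-3,0).
Under Mid/r/C/k, Firm A's choice at the node after N-Mid-t can never be reached regardless of what Firm B does, so varying those choices leaves every outcome unchanged.
Holding the reachable choices fixed and varying the unreachable one freely already gives 2 equivalent strategies.
No other strategy reproduces this row, so those 2 are the full class: Mid/r/D/k, Mid/r/C/k.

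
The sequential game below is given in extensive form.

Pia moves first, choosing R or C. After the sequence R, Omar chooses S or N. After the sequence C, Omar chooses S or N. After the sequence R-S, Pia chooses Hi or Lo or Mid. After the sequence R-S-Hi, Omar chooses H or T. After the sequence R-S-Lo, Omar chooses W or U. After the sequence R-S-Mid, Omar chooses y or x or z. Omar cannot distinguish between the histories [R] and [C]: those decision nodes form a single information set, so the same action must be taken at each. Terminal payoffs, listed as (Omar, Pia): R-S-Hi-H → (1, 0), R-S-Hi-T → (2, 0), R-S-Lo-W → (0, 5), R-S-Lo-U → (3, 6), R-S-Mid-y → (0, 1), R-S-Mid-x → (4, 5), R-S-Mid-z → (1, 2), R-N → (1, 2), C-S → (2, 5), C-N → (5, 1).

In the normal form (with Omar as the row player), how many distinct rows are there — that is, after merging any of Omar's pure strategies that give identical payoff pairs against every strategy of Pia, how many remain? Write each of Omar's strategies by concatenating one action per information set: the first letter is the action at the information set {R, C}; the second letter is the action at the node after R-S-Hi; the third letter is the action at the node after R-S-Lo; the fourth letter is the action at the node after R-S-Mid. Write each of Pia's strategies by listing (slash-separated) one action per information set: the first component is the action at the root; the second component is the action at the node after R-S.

Omar has 24 pure strategies: SHWy, SHWx, SHWz, SHUy, SHUx, SHUz, STWy, STWx, STWz, STUy, STUx, STUz, NHWy, NHWx, NHWz, NHUy, NHUx, NHUz, NTWy, NTWx, NTWz, NTUy, NTUx, NTUz. Columns: R/Hi, R/Lo, R/Mid, C/Hi, C/Lo, C/Mid.
{SHWy} → row (1,0) (0,5) (0,1) (2,5) (2,5) (2,5)
{SHWx} → row (1,0) (0,5) (4,5) (2,5) (2,5) (2,5)
{SHWz} → row (1,0) (0,5) (1,2) (2,5) (2,5) (2,5)
{SHUy} → row (1,0) (3,6) (0,1) (2,5) (2,5) (2,5)
{SHUx} → row (1,0) (3,6) (4,5) (2,5) (2,5) (2,5)
{SHUz} → row (1,0) (3,6) (1,2) (2,5) (2,5) (2,5)
{STWy} → row (2,0) (0,5) (0,1) (2,5) (2,5) (2,5)
{STWx} → row (2,0) (0,5) (4,5) (2,5) (2,5) (2,5)
{STWz} → row (2,0) (0,5) (1,2) (2,5) (2,5) (2,5)
{STUy} → row (2,0) (3,6) (0,1) (2,5) (2,5) (2,5)
{STUx} → row (2,0) (3,6) (4,5) (2,5) (2,5) (2,5)
{STUz} → row (2,0) (3,6) (1,2) (2,5) (2,5) (2,5)
{NHWy, NHWx, NHWz, NHUy, NHUx, NHUz, NTWy, NTWx, NTWz, NTUy, NTUx, NTUz} → row (1,2) (1,2) (1,2) (5,1) (5,1) (5,1)
That's 13 distinct rows out of 24 strategies.

13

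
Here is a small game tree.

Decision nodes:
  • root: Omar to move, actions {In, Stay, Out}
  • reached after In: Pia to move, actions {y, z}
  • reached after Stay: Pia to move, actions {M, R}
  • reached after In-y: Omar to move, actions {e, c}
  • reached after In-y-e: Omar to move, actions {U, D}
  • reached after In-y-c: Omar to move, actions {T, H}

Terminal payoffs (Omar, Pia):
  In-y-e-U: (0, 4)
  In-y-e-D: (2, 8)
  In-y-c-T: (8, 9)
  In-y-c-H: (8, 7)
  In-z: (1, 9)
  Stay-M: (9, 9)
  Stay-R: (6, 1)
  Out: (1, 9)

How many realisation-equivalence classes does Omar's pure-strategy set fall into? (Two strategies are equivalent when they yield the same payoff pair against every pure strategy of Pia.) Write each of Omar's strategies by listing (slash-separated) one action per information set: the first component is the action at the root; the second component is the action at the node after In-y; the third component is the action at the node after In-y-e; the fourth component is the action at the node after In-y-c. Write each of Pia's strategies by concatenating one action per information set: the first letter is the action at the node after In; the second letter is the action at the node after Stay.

6

Omar has 24 pure strategies: In/e/U/T, In/e/U/H, In/e/D/T, In/e/D/H, In/c/U/T, In/c/U/H, In/c/D/T, In/c/D/H, Stay/e/U/T, Stay/e/U/H, Stay/e/D/T, Stay/e/D/H, Stay/c/U/T, Stay/c/U/H, Stay/c/D/T, Stay/c/D/H, Out/e/U/T, Out/e/U/H, Out/e/D/T, Out/e/D/H, Out/c/U/T, Out/c/U/H, Out/c/D/T, Out/c/D/H. Columns: yM, yR, zM, zR.
{In/e/U/T, In/e/U/H} → row (0,4) (0,4) (1,9) (1,9)
{In/e/D/T, In/e/D/H} → row (2,8) (2,8) (1,9) (1,9)
{In/c/U/T, In/c/D/T} → row (8,9) (8,9) (1,9) (1,9)
{In/c/U/H, In/c/D/H} → row (8,7) (8,7) (1,9) (1,9)
{Stay/e/U/T, Stay/e/U/H, Stay/e/D/T, Stay/e/D/H, Stay/c/U/T, Stay/c/U/H, Stay/c/D/T, Stay/c/D/H} → row (9,9) (6,1) (9,9) (6,1)
{Out/e/U/T, Out/e/U/H, Out/e/D/T, Out/e/D/H, Out/c/U/T, Out/c/U/H, Out/c/D/T, Out/c/D/H} → row (1,9) (1,9) (1,9) (1,9)
That's 6 distinct rows out of 24 strategies.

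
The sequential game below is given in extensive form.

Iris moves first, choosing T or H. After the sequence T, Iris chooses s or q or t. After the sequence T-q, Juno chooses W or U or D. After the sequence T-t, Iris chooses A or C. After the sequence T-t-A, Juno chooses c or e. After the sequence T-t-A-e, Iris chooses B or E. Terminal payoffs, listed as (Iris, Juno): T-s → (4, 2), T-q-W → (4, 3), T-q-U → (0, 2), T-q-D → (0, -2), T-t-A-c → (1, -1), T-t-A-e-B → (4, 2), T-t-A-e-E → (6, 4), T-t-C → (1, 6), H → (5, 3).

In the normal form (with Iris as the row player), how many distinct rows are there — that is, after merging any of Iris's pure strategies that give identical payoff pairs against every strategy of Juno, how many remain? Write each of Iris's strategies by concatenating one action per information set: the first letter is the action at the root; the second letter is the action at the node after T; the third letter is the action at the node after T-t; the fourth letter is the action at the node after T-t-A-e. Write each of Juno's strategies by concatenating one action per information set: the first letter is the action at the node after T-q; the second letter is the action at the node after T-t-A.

6

Iris has 24 pure strategies: TsAB, TsAE, TsCB, TsCE, TqAB, TqAE, TqCB, TqCE, TtAB, TtAE, TtCB, TtCE, HsAB, HsAE, HsCB, HsCE, HqAB, HqAE, HqCB, HqCE, HtAB, HtAE, HtCB, HtCE. Columns: Wc, We, Uc, Ue, Dc, De.
{TsAB, TsAE, TsCB, TsCE} → row (4,2) (4,2) (4,2) (4,2) (4,2) (4,2)
{TqAB, TqAE, TqCB, TqCE} → row (4,3) (4,3) (0,2) (0,2) (0,-2) (0,-2)
{TtAB} → row (1,-1) (4,2) (1,-1) (4,2) (1,-1) (4,2)
{TtAE} → row (1,-1) (6,4) (1,-1) (6,4) (1,-1) (6,4)
{TtCB, TtCE} → row (1,6) (1,6) (1,6) (1,6) (1,6) (1,6)
{HsAB, HsAE, HsCB, HsCE, HqAB, HqAE, HqCB, HqCE, HtAB, HtAE, HtCB, HtCE} → row (5,3) (5,3) (5,3) (5,3) (5,3) (5,3)
That's 6 distinct rows out of 24 strategies.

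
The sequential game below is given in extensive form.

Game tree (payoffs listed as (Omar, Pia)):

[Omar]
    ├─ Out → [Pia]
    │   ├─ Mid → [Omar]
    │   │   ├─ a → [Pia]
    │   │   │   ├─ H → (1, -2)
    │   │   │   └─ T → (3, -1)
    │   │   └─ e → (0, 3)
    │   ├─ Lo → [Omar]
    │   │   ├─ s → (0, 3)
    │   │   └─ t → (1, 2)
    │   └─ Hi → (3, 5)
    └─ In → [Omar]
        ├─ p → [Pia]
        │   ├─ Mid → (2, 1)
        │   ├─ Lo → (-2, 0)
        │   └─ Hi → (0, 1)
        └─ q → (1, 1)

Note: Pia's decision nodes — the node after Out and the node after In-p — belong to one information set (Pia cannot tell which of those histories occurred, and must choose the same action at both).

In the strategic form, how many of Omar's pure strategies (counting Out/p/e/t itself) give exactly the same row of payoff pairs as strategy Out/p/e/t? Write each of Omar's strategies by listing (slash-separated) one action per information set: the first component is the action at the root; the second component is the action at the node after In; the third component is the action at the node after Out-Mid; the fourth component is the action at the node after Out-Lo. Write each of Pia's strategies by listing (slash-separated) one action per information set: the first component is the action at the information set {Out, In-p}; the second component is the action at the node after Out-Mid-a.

Row for Out/p/e/t (columns Mid/H, Mid/T, Lo/H, Lo/T, Hi/H, Hi/T): (0,3) (0,3) (1,2) (1,2) (3,5) (3,5).
Under Out/p/e/t, Omar's choice at the node after In can never be reached regardless of what Pia does, so varying those choices leaves every outcome unchanged.
Holding the reachable choices fixed and varying the unreachable one freely already gives 2 equivalent strategies.
No other strategy reproduces this row, so those 2 are the full class: Out/p/e/t, Out/q/e/t.

2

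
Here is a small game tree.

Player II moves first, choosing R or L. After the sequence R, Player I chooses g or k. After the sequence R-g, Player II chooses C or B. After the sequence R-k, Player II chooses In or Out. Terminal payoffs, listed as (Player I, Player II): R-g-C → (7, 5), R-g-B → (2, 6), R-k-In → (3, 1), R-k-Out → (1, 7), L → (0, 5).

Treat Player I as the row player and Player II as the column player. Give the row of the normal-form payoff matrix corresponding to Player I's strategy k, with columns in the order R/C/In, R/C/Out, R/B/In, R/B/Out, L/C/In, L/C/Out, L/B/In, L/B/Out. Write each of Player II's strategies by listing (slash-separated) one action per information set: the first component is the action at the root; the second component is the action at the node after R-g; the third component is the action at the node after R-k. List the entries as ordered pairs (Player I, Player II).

(3,1) (1,7) (3,1) (1,7) (0,5) (0,5) (0,5) (0,5)

vs R/C/In: Player II plays R → Player I plays k at [R] → Player II plays In at [R-k] → (3, 1)
vs R/C/Out: Player II plays R → Player I plays k at [R] → Player II plays Out at [R-k] → (1, 7)
vs R/B/In: Player II plays R → Player I plays k at [R] → Player II plays In at [R-k] → (3, 1)
vs R/B/Out: Player II plays R → Player I plays k at [R] → Player II plays Out at [R-k] → (1, 7)
vs L/C/In: Player II plays L → (0, 5)
vs L/C/Out: Player II plays L → (0, 5)
vs L/B/In: Player II plays L → (0, 5)
vs L/B/Out: Player II plays L → (0, 5)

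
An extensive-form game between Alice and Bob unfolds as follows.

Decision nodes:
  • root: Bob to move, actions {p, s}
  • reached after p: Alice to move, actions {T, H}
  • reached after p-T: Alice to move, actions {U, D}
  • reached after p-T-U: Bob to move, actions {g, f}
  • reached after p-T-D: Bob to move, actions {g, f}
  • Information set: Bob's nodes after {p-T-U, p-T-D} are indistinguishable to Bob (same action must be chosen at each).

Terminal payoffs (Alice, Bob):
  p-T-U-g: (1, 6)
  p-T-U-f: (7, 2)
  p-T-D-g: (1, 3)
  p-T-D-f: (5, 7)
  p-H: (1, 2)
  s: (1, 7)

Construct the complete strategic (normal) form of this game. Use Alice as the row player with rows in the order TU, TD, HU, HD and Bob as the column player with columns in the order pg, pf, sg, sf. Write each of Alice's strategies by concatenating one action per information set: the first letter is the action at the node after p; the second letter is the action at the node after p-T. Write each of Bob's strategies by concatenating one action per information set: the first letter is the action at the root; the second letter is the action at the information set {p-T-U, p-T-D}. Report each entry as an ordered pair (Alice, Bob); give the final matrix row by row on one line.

TU: (1,6) (7,2) (1,7) (1,7) | TD: (1,3) (5,7) (1,7) (1,7) | HU: (1,2) (1,2) (1,7) (1,7) | HD: (1,2) (1,2) (1,7) (1,7)

           pg       pf       sg       sf
  TU    (1,6)    (7,2)    (1,7)    (1,7)
  TD    (1,3)    (5,7)    (1,7)    (1,7)
  HU    (1,2)    (1,2)    (1,7)    (1,7)
  HD    (1,2)    (1,2)    (1,7)    (1,7)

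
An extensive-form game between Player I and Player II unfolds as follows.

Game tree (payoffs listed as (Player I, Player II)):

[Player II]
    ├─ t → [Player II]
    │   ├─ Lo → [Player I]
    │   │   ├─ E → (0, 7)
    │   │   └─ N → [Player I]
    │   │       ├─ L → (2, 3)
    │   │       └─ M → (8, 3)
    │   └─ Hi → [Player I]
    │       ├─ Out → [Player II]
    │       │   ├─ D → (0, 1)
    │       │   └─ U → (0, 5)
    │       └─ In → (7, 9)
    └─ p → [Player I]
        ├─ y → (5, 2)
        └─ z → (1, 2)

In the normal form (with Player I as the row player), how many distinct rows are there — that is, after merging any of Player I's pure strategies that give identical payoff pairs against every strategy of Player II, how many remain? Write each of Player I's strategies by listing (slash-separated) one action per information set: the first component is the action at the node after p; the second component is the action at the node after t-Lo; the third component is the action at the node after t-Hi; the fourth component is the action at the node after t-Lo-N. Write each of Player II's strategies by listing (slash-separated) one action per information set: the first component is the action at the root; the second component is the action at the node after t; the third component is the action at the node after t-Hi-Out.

Player I has 16 pure strategies: y/E/Out/L, y/E/Out/M, y/E/In/L, y/E/In/M, y/N/Out/L, y/N/Out/M, y/N/In/L, y/N/In/M, z/E/Out/L, z/E/Out/M, z/E/In/L, z/E/In/M, z/N/Out/L, z/N/Out/M, z/N/In/L, z/N/In/M. Columns: t/Lo/D, t/Lo/U, t/Hi/D, t/Hi/U, p/Lo/D, p/Lo/U, p/Hi/D, p/Hi/U.
{y/E/Out/L, y/E/Out/M} → row (0,7) (0,7) (0,1) (0,5) (5,2) (5,2) (5,2) (5,2)
{y/E/In/L, y/E/In/M} → row (0,7) (0,7) (7,9) (7,9) (5,2) (5,2) (5,2) (5,2)
{y/N/Out/L} → row (2,3) (2,3) (0,1) (0,5) (5,2) (5,2) (5,2) (5,2)
{y/N/Out/M} → row (8,3) (8,3) (0,1) (0,5) (5,2) (5,2) (5,2) (5,2)
{y/N/In/L} → row (2,3) (2,3) (7,9) (7,9) (5,2) (5,2) (5,2) (5,2)
{y/N/In/M} → row (8,3) (8,3) (7,9) (7,9) (5,2) (5,2) (5,2) (5,2)
{z/E/Out/L, z/E/Out/M} → row (0,7) (0,7) (0,1) (0,5) (1,2) (1,2) (1,2) (1,2)
{z/E/In/L, z/E/In/M} → row (0,7) (0,7) (7,9) (7,9) (1,2) (1,2) (1,2) (1,2)
{z/N/Out/L} → row (2,3) (2,3) (0,1) (0,5) (1,2) (1,2) (1,2) (1,2)
{z/N/Out/M} → row (8,3) (8,3) (0,1) (0,5) (1,2) (1,2) (1,2) (1,2)
{z/N/In/L} → row (2,3) (2,3) (7,9) (7,9) (1,2) (1,2) (1,2) (1,2)
{z/N/In/M} → row (8,3) (8,3) (7,9) (7,9) (1,2) (1,2) (1,2) (1,2)
That's 12 distinct rows out of 16 strategies.

12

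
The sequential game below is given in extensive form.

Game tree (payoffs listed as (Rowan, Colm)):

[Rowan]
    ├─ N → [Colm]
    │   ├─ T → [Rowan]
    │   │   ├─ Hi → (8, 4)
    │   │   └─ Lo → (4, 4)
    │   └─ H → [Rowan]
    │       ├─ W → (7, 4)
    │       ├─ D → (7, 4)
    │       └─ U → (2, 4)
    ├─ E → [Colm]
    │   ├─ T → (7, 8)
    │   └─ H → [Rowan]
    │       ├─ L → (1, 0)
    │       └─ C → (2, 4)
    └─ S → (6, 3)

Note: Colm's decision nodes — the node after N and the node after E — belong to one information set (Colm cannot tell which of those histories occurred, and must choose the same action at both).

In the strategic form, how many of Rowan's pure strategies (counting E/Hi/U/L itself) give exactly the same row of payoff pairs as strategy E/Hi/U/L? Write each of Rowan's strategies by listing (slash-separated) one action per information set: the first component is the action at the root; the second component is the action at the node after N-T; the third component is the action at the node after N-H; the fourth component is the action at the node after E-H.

6

Row for E/Hi/U/L (columns T, H): (7,8) (1,0).
Under E/Hi/U/L, Rowan's choice at the node after N-T and at the node after N-H can never be reached regardless of what Colm does, so varying those choices leaves every outcome unchanged.
Holding the reachable choices fixed and varying the unreachable ones freely already gives 2 × 3 = 6 equivalent strategies.
No other strategy reproduces this row, so those 6 are the full class: E/Hi/W/L, E/Hi/D/L, E/Hi/U/L, E/Lo/W/L, E/Lo/D/L, E/Lo/U/L.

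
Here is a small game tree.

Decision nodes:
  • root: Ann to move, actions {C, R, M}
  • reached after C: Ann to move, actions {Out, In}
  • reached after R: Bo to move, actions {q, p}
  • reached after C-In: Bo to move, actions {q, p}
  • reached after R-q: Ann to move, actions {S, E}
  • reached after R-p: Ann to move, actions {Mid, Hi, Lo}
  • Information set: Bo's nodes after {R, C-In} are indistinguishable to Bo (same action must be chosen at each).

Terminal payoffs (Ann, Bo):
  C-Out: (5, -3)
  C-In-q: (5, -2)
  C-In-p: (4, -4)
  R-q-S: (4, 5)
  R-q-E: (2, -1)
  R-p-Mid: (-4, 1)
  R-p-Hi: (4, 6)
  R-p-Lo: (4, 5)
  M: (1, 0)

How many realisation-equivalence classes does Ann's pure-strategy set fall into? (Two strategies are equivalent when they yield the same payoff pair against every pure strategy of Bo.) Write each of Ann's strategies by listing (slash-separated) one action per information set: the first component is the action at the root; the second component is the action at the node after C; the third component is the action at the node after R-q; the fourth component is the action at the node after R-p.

Ann has 36 pure strategies: C/Out/S/Mid, C/Out/S/Hi, C/Out/S/Lo, C/Out/E/Mid, C/Out/E/Hi, C/Out/E/Lo, C/In/S/Mid, C/In/S/Hi, C/In/S/Lo, C/In/E/Mid, C/In/E/Hi, C/In/E/Lo, R/Out/S/Mid, R/Out/S/Hi, R/Out/S/Lo, R/Out/E/Mid, R/Out/E/Hi, R/Out/E/Lo, R/In/S/Mid, R/In/S/Hi, R/In/S/Lo, R/In/E/Mid, R/In/E/Hi, R/In/E/Lo, M/Out/S/Mid, M/Out/S/Hi, M/Out/S/Lo, M/Out/E/Mid, M/Out/E/Hi, M/Out/E/Lo, M/In/S/Mid, M/In/S/Hi, M/In/S/Lo, M/In/E/Mid, M/In/E/Hi, M/In/E/Lo. Columns: q, p.
{C/Out/S/Mid, C/Out/S/Hi, C/Out/S/Lo, C/Out/E/Mid, C/Out/E/Hi, C/Out/E/Lo} → row (5,-3) (5,-3)
{C/In/S/Mid, C/In/S/Hi, C/In/S/Lo, C/In/E/Mid, C/In/E/Hi, C/In/E/Lo} → row (5,-2) (4,-4)
{R/Out/S/Mid, R/In/S/Mid} → row (4,5) (-4,1)
{R/Out/S/Hi, R/In/S/Hi} → row (4,5) (4,6)
{R/Out/S/Lo, R/In/S/Lo} → row (4,5) (4,5)
{R/Out/E/Mid, R/In/E/Mid} → row (2,-1) (-4,1)
{R/Out/E/Hi, R/In/E/Hi} → row (2,-1) (4,6)
{R/Out/E/Lo, R/In/E/Lo} → row (2,-1) (4,5)
{M/Out/S/Mid, M/Out/S/Hi, M/Out/S/Lo, M/Out/E/Mid, M/Out/E/Hi, M/Out/E/Lo, M/In/S/Mid, M/In/S/Hi, M/In/S/Lo, M/In/E/Mid, M/In/E/Hi, M/In/E/Lo} → row (1,0) (1,0)
That's 9 distinct rows out of 36 strategies.

9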